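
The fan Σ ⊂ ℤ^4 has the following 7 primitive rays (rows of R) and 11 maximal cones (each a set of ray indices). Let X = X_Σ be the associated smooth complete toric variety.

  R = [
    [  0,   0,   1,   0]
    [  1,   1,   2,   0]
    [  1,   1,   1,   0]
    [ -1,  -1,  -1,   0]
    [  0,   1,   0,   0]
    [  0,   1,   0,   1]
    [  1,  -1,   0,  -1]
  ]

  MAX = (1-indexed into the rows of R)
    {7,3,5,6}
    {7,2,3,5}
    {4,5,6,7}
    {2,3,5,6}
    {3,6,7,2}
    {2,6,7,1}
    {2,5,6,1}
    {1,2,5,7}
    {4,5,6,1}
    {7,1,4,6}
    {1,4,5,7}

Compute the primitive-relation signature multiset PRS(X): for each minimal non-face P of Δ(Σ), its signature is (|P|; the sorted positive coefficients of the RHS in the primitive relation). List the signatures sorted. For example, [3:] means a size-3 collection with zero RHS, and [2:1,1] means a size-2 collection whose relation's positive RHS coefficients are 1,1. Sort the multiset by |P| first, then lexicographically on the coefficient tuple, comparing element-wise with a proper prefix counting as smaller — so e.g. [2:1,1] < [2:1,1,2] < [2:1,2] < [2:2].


|primitive collections| = 5. Relations:

  P = {3,4}:  v_{3} + v_{4} = 0 ; sig = [2:]
  P = {1,3}:  v_{1} + v_{3} = v_{2} ; sig = [2:1]
  P = {2,4}:  v_{2} + v_{4} = v_{1} ; sig = [2:1]
  P = {1,5,6,7}:  v_{1} + v_{5} + v_{6} + v_{7} = v_{3} ; sig = [4:1]
  P = {2,5,6,7}:  v_{2} + v_{5} + v_{6} + v_{7} = 2·v_{3} ; sig = [4:2]

so the primitive-relation signature multiset is
[[2:], [2:1], [2:1], [4:1], [4:2]]


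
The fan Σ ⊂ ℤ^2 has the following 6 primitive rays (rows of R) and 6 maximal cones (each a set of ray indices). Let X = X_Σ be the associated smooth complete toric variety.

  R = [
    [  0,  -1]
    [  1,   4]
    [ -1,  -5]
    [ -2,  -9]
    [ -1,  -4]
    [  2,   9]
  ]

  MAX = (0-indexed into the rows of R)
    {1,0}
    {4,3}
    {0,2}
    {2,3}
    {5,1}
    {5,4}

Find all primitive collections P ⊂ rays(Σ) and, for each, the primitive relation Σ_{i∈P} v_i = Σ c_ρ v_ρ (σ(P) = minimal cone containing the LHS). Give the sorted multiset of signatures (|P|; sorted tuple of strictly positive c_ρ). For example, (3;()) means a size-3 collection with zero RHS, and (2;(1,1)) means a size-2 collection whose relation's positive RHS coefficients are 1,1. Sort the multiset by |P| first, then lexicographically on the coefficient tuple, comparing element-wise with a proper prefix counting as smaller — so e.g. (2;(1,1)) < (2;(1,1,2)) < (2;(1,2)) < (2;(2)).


Minimal non-faces — 9 found among 6 rays, 6 max cones:

  P={1,4}:  v_{1} + v_{4} = 0  ⟹  sig = (2;())
  P={3,5}:  v_{3} + v_{5} = 0  ⟹  sig = (2;())
  P={0,4}:  v_{0} + v_{4} = v_{2}  ⟹  sig = (2;(1))
  P={1,2}:  v_{1} + v_{2} = v_{0}  ⟹  sig = (2;(1))
  P={1,3}:  v_{1} + v_{3} = v_{2}  ⟹  sig = (2;(1))
  P={2,4}:  v_{2} + v_{4} = v_{3}  ⟹  sig = (2;(1))
  P={2,5}:  v_{2} + v_{5} = v_{1}  ⟹  sig = (2;(1))
  P={0,3}:  v_{0} + v_{3} = 2·v_{2}  ⟹  sig = (2;(2))
  P={0,5}:  v_{0} + v_{5} = 2·v_{1}  ⟹  sig = (2;(2))

Sorted signature multiset PRS(X):
{ (2;()) ×2,  (2;(1)) ×5,  (2;(2)) ×2 }


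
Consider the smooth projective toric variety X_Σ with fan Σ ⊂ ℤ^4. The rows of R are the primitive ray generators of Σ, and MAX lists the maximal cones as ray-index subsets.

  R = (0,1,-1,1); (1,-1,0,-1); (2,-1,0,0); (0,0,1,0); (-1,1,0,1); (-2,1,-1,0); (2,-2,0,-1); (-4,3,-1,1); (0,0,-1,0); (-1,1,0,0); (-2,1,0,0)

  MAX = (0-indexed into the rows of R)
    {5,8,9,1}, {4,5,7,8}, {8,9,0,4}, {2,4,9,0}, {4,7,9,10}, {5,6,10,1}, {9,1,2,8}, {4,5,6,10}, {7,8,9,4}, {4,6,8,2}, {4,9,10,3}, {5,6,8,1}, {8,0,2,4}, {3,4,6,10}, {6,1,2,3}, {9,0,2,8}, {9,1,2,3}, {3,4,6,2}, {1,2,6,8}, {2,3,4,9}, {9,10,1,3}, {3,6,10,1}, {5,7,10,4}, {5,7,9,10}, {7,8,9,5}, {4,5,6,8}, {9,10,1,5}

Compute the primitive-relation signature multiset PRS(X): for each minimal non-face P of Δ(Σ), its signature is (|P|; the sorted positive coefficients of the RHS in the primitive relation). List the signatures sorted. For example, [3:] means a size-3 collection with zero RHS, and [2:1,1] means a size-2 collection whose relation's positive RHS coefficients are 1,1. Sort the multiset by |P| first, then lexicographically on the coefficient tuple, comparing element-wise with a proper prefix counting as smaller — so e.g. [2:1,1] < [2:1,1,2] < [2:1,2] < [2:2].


19 collections generate NE(X_Σ); each relation:

  P = {1,4}:  v_{1} + v_{4} = 0 ; sig = [2:]
  P = {2,10}:  v_{2} + v_{10} = 0 ; sig = [2:]
  P = {3,8}:  v_{3} + v_{8} = 0 ; sig = [2:]
  P = {2,5}:  v_{2} + v_{5} = v_{8} ; sig = [2:1]
  P = {3,5}:  v_{3} + v_{5} = v_{10} ; sig = [2:1]
  P = {6,7}:  v_{6} + v_{7} = v_{5} ; sig = [2:1]
  P = {6,9}:  v_{6} + v_{9} = v_{1} ; sig = [2:1]
  P = {8,10}:  v_{8} + v_{10} = v_{5} ; sig = [2:1]
  P = {0,6}:  v_{0} + v_{6} = v_{2} + v_{8} ; sig = [2:1,1]
  P = {1,7}:  v_{1} + v_{7} = v_{5} + v_{9} ; sig = [2:1,1]
  P = {0,1}:  v_{0} + v_{1} = v_{2} + v_{8} + v_{9} ; sig = [2:1,1,1]
  P = {0,3}:  v_{0} + v_{3} = v_{2} + v_{4} + v_{9} ; sig = [2:1,1,1]
  P = {0,10}:  v_{0} + v_{10} = v_{4} + v_{8} + v_{9} ; sig = [2:1,1,1]
  P = {2,7}:  v_{2} + v_{7} = v_{4} + v_{8} + v_{9} ; sig = [2:1,1,1]
  P = {3,7}:  v_{3} + v_{7} = v_{4} + v_{9} + v_{10} ; sig = [2:1,1,1]
  P = {0,5}:  v_{0} + v_{5} = v_{4} + 2·v_{8} + v_{9} ; sig = [2:1,1,2]
  P = {0,7}:  v_{0} + v_{7} = 2·v_{4} + 2·v_{8} + 2·v_{9} ; sig = [2:2,2,2]
  P = {4,5,9}:  v_{4} + v_{5} + v_{9} = v_{7} ; sig = [3:1]
  P = {2,4,8,9}:  v_{2} + v_{4} + v_{8} + v_{9} = v_{0} ; sig = [4:1]

Sorted signature multiset PRS(X):
[[2:], [2:], [2:], [2:1], [2:1], [2:1], [2:1], [2:1], [2:1,1], [2:1,1], [2:1,1,1], [2:1,1,1], [2:1,1,1], [2:1,1,1], [2:1,1,1], [2:1,1,2], [2:2,2,2], [3:1], [4:1]]


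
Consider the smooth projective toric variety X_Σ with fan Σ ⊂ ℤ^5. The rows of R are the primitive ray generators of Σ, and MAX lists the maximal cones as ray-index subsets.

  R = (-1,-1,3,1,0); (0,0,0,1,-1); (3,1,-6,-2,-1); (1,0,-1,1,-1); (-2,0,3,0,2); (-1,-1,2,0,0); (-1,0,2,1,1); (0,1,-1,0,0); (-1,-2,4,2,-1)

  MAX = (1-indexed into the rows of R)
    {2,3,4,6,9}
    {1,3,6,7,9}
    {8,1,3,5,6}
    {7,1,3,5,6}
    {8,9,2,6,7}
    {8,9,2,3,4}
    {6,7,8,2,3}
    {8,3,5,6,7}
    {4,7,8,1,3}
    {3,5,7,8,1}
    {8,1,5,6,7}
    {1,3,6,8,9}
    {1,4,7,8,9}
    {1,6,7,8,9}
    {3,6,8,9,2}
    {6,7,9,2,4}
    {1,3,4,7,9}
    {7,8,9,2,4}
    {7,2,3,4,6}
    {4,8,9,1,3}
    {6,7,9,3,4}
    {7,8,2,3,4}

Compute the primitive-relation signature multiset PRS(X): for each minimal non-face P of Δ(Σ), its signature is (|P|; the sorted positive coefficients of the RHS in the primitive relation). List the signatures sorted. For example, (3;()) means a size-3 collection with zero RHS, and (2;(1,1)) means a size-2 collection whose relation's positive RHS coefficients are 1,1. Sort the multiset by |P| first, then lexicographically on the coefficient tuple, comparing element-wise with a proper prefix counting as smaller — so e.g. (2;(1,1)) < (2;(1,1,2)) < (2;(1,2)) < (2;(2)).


Primitive collections (9):

  • {4,5}:  v_{4} + v_{5} = v_{7}  →  sig = (2;(1))
  • {1,2}:  v_{1} + v_{2} = v_{8} + v_{9}  →  sig = (2;(1,1))
  • {2,5}:  v_{2} + v_{5} = v_{6} + v_{7} + v_{8}  →  sig = (2;(1,1,1))
  • {5,9}:  v_{5} + v_{9} = v_{1} + v_{6} + v_{7}  →  sig = (2;(1,1,1))
  • {1,4,6}:  v_{1} + v_{4} + v_{6} = v_{9}  →  sig = (3;(1))
  • {4,6,8}:  v_{4} + v_{6} + v_{8} = v_{2}  →  sig = (3;(1))
  • {3,7,8,9}:  v_{3} + v_{7} + v_{8} + v_{9} = v_{4}  →  sig = (4;(1))
  • {2,3,7,9}:  v_{2} + v_{3} + v_{7} + v_{9} = 2·v_{4} + v_{6}  →  sig = (4;(1,2))
  • {1,3,6,7,8}:  v_{1} + v_{3} + v_{6} + v_{7} + v_{8} = 0  →  sig = (5;())

so the primitive-relation signature multiset is
    (2;(1))
    (2;(1,1))
    (2;(1,1,1))
    (2;(1,1,1))
    (3;(1))
    (3;(1))
    (4;(1))
    (4;(1,2))
    (5;())


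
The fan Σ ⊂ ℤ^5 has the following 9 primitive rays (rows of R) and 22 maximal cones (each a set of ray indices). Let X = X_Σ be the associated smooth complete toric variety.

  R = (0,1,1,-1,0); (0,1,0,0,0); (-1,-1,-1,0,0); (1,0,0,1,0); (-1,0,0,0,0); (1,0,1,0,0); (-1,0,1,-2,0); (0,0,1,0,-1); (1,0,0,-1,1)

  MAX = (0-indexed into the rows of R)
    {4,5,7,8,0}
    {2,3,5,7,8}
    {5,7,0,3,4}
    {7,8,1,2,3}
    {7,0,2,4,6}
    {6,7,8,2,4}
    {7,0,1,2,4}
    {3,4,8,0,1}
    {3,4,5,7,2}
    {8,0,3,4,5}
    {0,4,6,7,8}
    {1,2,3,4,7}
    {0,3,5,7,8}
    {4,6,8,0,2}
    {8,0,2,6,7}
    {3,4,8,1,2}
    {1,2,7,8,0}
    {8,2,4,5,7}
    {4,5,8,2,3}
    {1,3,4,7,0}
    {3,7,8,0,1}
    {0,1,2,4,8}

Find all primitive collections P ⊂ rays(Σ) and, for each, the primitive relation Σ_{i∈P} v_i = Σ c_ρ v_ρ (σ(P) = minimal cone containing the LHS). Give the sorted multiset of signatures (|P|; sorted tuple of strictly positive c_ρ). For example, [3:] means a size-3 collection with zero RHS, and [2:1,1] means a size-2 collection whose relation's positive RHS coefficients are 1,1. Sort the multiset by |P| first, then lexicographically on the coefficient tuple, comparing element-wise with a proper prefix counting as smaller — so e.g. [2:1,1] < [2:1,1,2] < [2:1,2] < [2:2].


Σ has 9 primitive collections:

  P = {1,5}:  v_{1} + v_{5} = v_{0} + v_{3}  so sig = [2:1,1]
  P = {3,6}:  v_{3} + v_{6} = v_{4} + v_{7} + v_{8}  so sig = [2:1,1,1]
  P = {1,6}:  v_{1} + v_{6} = 2·v_{0} + v_{2}  so sig = [2:1,2]
  P = {5,6}:  v_{5} + v_{6} = 2·v_{4} + 2·v_{7} + 2·v_{8}  so sig = [2:2,2,2]
  P = {0,2,3}:  v_{0} + v_{2} + v_{3} = 0  so sig = [3:]
  P = {0,2,5}:  v_{0} + v_{2} + v_{5} = v_{4} + v_{7} + v_{8}  so sig = [3:1,1,1]
  P = {1,4,7,8}:  v_{1} + v_{4} + v_{7} + v_{8} = v_{0}  so sig = [4:1]
  P = {3,4,7,8}:  v_{3} + v_{4} + v_{7} + v_{8} = v_{5}  so sig = [4:1]
  P = {0,2,4,7,8}:  v_{0} + v_{2} + v_{4} + v_{7} + v_{8} = v_{6}  so sig = [5:1]

so the primitive-relation signature multiset is
{ [2:1,1],  [2:1,1,1],  [2:1,2],  [2:2,2,2],  [3:],  [3:1,1,1],  [4:1] ×2,  [5:1] }


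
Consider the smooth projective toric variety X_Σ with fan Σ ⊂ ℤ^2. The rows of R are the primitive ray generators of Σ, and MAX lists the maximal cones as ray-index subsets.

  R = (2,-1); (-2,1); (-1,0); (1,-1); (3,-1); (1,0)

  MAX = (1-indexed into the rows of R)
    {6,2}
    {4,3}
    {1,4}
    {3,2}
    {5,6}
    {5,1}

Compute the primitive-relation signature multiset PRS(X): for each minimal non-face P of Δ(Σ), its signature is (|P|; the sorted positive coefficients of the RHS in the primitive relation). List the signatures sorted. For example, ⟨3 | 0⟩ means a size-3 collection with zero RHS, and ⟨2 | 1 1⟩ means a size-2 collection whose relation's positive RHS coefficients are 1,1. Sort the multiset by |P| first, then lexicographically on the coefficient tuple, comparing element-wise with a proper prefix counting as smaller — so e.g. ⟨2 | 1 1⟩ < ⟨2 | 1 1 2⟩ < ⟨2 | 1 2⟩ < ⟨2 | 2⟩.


9 minimal non-faces of Δ(Σ) (on 6 rays):

  {1,2}:  v_{1} + v_{2} = 0 — sig = ⟨2 | 0⟩
  {3,6}:  v_{3} + v_{6} = 0 — sig = ⟨2 | 0⟩
  {1,3}:  v_{1} + v_{3} = v_{4} — sig = ⟨2 | 1⟩
  {1,6}:  v_{1} + v_{6} = v_{5} — sig = ⟨2 | 1⟩
  {2,4}:  v_{2} + v_{4} = v_{3} — sig = ⟨2 | 1⟩
  {2,5}:  v_{2} + v_{5} = v_{6} — sig = ⟨2 | 1⟩
  {3,5}:  v_{3} + v_{5} = v_{1} — sig = ⟨2 | 1⟩
  {4,6}:  v_{4} + v_{6} = v_{1} — sig = ⟨2 | 1⟩
  {4,5}:  v_{4} + v_{5} = 2·v_{1} — sig = ⟨2 | 2⟩

Hence PRS(X_Σ) =
[⟨2 | 0⟩, ⟨2 | 0⟩, ⟨2 | 1⟩, ⟨2 | 1⟩, ⟨2 | 1⟩, ⟨2 | 1⟩, ⟨2 | 1⟩, ⟨2 | 1⟩, ⟨2 | 2⟩]


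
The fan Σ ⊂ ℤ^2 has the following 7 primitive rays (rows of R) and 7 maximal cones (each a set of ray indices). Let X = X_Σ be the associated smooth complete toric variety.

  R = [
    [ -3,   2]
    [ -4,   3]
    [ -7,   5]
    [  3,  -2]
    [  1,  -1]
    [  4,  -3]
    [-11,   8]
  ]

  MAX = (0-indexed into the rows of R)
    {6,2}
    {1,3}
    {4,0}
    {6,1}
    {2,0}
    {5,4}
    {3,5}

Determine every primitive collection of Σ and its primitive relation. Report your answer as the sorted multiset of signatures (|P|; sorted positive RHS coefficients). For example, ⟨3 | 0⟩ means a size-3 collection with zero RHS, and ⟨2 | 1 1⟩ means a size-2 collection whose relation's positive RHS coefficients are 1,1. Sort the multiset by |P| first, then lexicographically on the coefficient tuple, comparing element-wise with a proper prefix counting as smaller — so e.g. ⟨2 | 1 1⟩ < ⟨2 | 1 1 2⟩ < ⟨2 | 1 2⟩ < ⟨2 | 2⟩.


14 minimal non-faces of Δ(Σ) (on 7 rays):

  P={0,3}:  v_{0} + v_{3} = 0  ⟹  sig = ⟨2 | 0⟩
  P={1,5}:  v_{1} + v_{5} = 0  ⟹  sig = ⟨2 | 0⟩
  P={0,1}:  v_{0} + v_{1} = v_{2}  ⟹  sig = ⟨2 | 1⟩
  P={0,5}:  v_{0} + v_{5} = v_{4}  ⟹  sig = ⟨2 | 1⟩
  P={1,2}:  v_{1} + v_{2} = v_{6}  ⟹  sig = ⟨2 | 1⟩
  P={1,4}:  v_{1} + v_{4} = v_{0}  ⟹  sig = ⟨2 | 1⟩
  P={2,3}:  v_{2} + v_{3} = v_{1}  ⟹  sig = ⟨2 | 1⟩
  P={2,5}:  v_{2} + v_{5} = v_{0}  ⟹  sig = ⟨2 | 1⟩
  P={3,4}:  v_{3} + v_{4} = v_{5}  ⟹  sig = ⟨2 | 1⟩
  P={5,6}:  v_{5} + v_{6} = v_{2}  ⟹  sig = ⟨2 | 1⟩
  P={4,6}:  v_{4} + v_{6} = v_{0} + v_{2}  ⟹  sig = ⟨2 | 1 1⟩
  P={0,6}:  v_{0} + v_{6} = 2·v_{2}  ⟹  sig = ⟨2 | 2⟩
  P={2,4}:  v_{2} + v_{4} = 2·v_{0}  ⟹  sig = ⟨2 | 2⟩
  P={3,6}:  v_{3} + v_{6} = 2·v_{1}  ⟹  sig = ⟨2 | 2⟩

so the primitive-relation signature multiset is
[⟨2 | 0⟩, ⟨2 | 0⟩, ⟨2 | 1⟩, ⟨2 | 1⟩, ⟨2 | 1⟩, ⟨2 | 1⟩, ⟨2 | 1⟩, ⟨2 | 1⟩, ⟨2 | 1⟩, ⟨2 | 1⟩, ⟨2 | 1 1⟩, ⟨2 | 2⟩, ⟨2 | 2⟩, ⟨2 | 2⟩]


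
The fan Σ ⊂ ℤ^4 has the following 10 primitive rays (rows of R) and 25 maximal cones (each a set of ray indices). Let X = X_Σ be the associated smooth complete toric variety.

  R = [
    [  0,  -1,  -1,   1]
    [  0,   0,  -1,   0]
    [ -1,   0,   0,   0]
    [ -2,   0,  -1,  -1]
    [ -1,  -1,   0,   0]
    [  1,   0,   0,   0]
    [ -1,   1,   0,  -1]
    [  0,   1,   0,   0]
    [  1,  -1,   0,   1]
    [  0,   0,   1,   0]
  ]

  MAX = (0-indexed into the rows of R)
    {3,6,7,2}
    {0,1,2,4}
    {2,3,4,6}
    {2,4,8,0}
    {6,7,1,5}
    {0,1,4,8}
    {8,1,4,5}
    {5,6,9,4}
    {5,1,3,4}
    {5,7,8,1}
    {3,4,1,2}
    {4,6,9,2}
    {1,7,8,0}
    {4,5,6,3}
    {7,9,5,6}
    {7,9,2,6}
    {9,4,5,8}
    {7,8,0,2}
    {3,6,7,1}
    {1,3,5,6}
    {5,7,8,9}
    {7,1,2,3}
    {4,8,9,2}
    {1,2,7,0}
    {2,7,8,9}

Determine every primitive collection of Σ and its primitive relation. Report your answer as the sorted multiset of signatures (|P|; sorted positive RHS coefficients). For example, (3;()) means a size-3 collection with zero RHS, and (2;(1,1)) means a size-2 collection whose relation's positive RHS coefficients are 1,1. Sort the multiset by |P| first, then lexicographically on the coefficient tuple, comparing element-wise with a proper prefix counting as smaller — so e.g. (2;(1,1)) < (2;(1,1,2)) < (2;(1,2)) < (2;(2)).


Δ(Σ) — 10 vertices, 14 min non-faces:

  {1,9}:  v_{1} + v_{9} = 0  ⇒ sig = (2;())
  {2,5}:  v_{2} + v_{5} = 0  ⇒ sig = (2;())
  {6,8}:  v_{6} + v_{8} = 0  ⇒ sig = (2;())
  {4,7}:  v_{4} + v_{7} = v_{2}  ⇒ sig = (2;(1))
  {0,5}:  v_{0} + v_{5} = v_{1} + v_{8}  ⇒ sig = (2;(1,1))
  {0,6}:  v_{0} + v_{6} = v_{1} + v_{2}  ⇒ sig = (2;(1,1))
  {0,9}:  v_{0} + v_{9} = v_{2} + v_{8}  ⇒ sig = (2;(1,1))
  {3,8}:  v_{3} + v_{8} = v_{1} + v_{4}  ⇒ sig = (2;(1,1))
  {3,9}:  v_{3} + v_{9} = v_{4} + v_{6}  ⇒ sig = (2;(1,1))
  {0,3}:  v_{0} + v_{3} = 2·v_{1} + v_{2} + v_{4}  ⇒ sig = (2;(1,1,2))
  {1,2,8}:  v_{1} + v_{2} + v_{8} = v_{0}  ⇒ sig = (3;(1))
  {1,4,6}:  v_{1} + v_{4} + v_{6} = v_{3}  ⇒ sig = (3;(1))
  {1,2,6}:  v_{1} + v_{2} + v_{6} = v_{3} + v_{7}  ⇒ sig = (3;(1,1))
  {3,5,7}:  v_{3} + v_{5} + v_{7} = v_{1} + v_{6}  ⇒ sig = (3;(1,1))

so the primitive-relation signature multiset is
    (2;())
    (2;())
    (2;())
    (2;(1))
    (2;(1,1))
    (2;(1,1))
    (2;(1,1))
    (2;(1,1))
    (2;(1,1))
    (2;(1,1,2))
    (3;(1))
    (3;(1))
    (3;(1,1))
    (3;(1,1))


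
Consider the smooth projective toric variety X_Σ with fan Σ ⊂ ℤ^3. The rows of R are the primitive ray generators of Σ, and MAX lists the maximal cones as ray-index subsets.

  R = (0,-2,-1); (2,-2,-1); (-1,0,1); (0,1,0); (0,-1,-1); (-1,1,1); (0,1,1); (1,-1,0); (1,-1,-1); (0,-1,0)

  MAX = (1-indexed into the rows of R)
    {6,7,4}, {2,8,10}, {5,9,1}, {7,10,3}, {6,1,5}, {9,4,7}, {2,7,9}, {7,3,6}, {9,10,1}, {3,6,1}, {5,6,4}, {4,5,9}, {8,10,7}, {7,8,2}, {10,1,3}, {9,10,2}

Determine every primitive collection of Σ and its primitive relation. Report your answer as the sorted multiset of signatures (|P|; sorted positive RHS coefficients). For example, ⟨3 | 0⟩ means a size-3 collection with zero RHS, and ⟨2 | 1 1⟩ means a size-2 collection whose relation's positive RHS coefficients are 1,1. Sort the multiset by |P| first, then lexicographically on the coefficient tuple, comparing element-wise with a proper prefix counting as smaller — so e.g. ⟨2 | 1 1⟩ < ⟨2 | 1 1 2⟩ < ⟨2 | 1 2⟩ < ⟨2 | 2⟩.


Δ(Σ) — 10 vertices, 23 min non-faces:

  P = {4,10}:  v_{4} + v_{10} = 0 ; sig = ⟨2 | 0⟩
  P = {5,7}:  v_{5} + v_{7} = 0 ; sig = ⟨2 | 0⟩
  P = {6,9}:  v_{6} + v_{9} = 0 ; sig = ⟨2 | 0⟩
  P = {1,4}:  v_{1} + v_{4} = v_{5} ; sig = ⟨2 | 1⟩
  P = {1,7}:  v_{1} + v_{7} = v_{10} ; sig = ⟨2 | 1⟩
  P = {2,6}:  v_{2} + v_{6} = v_{8} ; sig = ⟨2 | 1⟩
  P = {3,4}:  v_{3} + v_{4} = v_{6} ; sig = ⟨2 | 1⟩
  P = {3,9}:  v_{3} + v_{9} = v_{10} ; sig = ⟨2 | 1⟩
  P = {5,10}:  v_{5} + v_{10} = v_{1} ; sig = ⟨2 | 1⟩
  P = {6,10}:  v_{6} + v_{10} = v_{3} ; sig = ⟨2 | 1⟩
  P = {8,9}:  v_{8} + v_{9} = v_{2} ; sig = ⟨2 | 1⟩
  P = {2,3}:  v_{2} + v_{3} = v_{8} + v_{10} ; sig = ⟨2 | 1 1⟩
  P = {3,5}:  v_{3} + v_{5} = v_{1} + v_{6} ; sig = ⟨2 | 1 1⟩
  P = {4,8}:  v_{4} + v_{8} = v_{7} + v_{9} ; sig = ⟨2 | 1 1⟩
  P = {5,8}:  v_{5} + v_{8} = v_{9} + v_{10} ; sig = ⟨2 | 1 1⟩
  P = {6,8}:  v_{6} + v_{8} = v_{7} + v_{10} ; sig = ⟨2 | 1 1⟩
  P = {1,8}:  v_{1} + v_{8} = v_{9} + 2·v_{10} ; sig = ⟨2 | 1 2⟩
  P = {2,4}:  v_{2} + v_{4} = v_{7} + 2·v_{9} ; sig = ⟨2 | 1 2⟩
  P = {2,5}:  v_{2} + v_{5} = 2·v_{9} + v_{10} ; sig = ⟨2 | 1 2⟩
  P = {3,8}:  v_{3} + v_{8} = v_{7} + 2·v_{10} ; sig = ⟨2 | 1 2⟩
  P = {1,2}:  v_{1} + v_{2} = 2·v_{9} + 2·v_{10} ; sig = ⟨2 | 2 2⟩
  P = {7,9,10}:  v_{7} + v_{9} + v_{10} = v_{8} ; sig = ⟨3 | 1⟩
  P = {2,7,10}:  v_{2} + v_{7} + v_{10} = 2·v_{8} ; sig = ⟨3 | 2⟩

Signatures (|P|; sorted positive RHS coefficients), sorted:
    ⟨2 | 0⟩
    ⟨2 | 0⟩
    ⟨2 | 0⟩
    ⟨2 | 1⟩
    ⟨2 | 1⟩
    ⟨2 | 1⟩
    ⟨2 | 1⟩
    ⟨2 | 1⟩
    ⟨2 | 1⟩
    ⟨2 | 1⟩
    ⟨2 | 1⟩
    ⟨2 | 1 1⟩
    ⟨2 | 1 1⟩
    ⟨2 | 1 1⟩
    ⟨2 | 1 1⟩
    ⟨2 | 1 1⟩
    ⟨2 | 1 2⟩
    ⟨2 | 1 2⟩
    ⟨2 | 1 2⟩
    ⟨2 | 1 2⟩
    ⟨2 | 2 2⟩
    ⟨3 | 1⟩
    ⟨3 | 2⟩


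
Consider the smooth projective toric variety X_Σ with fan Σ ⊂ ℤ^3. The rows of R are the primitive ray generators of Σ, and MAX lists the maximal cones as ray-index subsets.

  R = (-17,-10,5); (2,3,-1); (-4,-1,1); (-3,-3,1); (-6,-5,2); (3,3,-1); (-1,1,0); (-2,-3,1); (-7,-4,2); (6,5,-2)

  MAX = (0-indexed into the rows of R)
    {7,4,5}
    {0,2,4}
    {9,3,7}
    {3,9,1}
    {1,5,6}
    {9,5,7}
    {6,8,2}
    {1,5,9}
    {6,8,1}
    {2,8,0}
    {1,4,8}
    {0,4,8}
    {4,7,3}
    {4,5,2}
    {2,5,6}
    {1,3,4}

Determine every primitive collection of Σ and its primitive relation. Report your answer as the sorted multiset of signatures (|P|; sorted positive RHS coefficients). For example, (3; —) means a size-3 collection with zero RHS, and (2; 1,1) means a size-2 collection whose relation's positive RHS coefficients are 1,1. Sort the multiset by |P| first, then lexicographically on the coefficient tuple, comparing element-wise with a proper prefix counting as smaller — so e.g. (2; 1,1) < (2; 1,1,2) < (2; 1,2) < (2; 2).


Δ(Σ) — 10 vertices, 23 min non-faces:

  {1,7}:  v_{1} + v_{7} = 0  ⇒ sig = (2; —)
  {3,5}:  v_{3} + v_{5} = 0  ⇒ sig = (2; —)
  {4,9}:  v_{4} + v_{9} = 0  ⇒ sig = (2; —)
  {2,3}:  v_{2} + v_{3} = v_{8}  ⇒ sig = (2; 1)
  {4,6}:  v_{4} + v_{6} = v_{8}  ⇒ sig = (2; 1)
  {5,8}:  v_{5} + v_{8} = v_{2}  ⇒ sig = (2; 1)
  {8,9}:  v_{8} + v_{9} = v_{6}  ⇒ sig = (2; 1)
  {0,9}:  v_{0} + v_{9} = v_{2} + v_{8}  ⇒ sig = (2; 1,1)
  {2,9}:  v_{2} + v_{9} = v_{5} + v_{6}  ⇒ sig = (2; 1,1)
  {3,6}:  v_{3} + v_{6} = v_{1} + v_{4}  ⇒ sig = (2; 1,1)
  {6,7}:  v_{6} + v_{7} = v_{4} + v_{5}  ⇒ sig = (2; 1,1)
  {6,9}:  v_{6} + v_{9} = v_{1} + v_{5}  ⇒ sig = (2; 1,1)
  {0,7}:  v_{0} + v_{7} = v_{2} + 3·v_{4} + v_{5}  ⇒ sig = (2; 1,1,3)
  {0,1}:  v_{0} + v_{1} = v_{6} + 2·v_{8}  ⇒ sig = (2; 1,2)
  {0,3}:  v_{0} + v_{3} = v_{4} + 2·v_{8}  ⇒ sig = (2; 1,2)
  {0,5}:  v_{0} + v_{5} = 2·v_{2} + v_{4}  ⇒ sig = (2; 1,2)
  {0,6}:  v_{0} + v_{6} = v_{2} + 2·v_{8}  ⇒ sig = (2; 1,2)
  {3,8}:  v_{3} + v_{8} = v_{1} + 2·v_{4}  ⇒ sig = (2; 1,2)
  {7,8}:  v_{7} + v_{8} = 2·v_{4} + v_{5}  ⇒ sig = (2; 1,2)
  {1,2}:  v_{1} + v_{2} = 2·v_{6}  ⇒ sig = (2; 2)
  {2,7}:  v_{2} + v_{7} = 2·v_{4} + 2·v_{5}  ⇒ sig = (2; 2,2)
  {1,4,5}:  v_{1} + v_{4} + v_{5} = v_{6}  ⇒ sig = (3; 1)
  {2,4,8}:  v_{2} + v_{4} + v_{8} = v_{0}  ⇒ sig = (3; 1)

Signatures (|P|; sorted positive RHS coefficients), sorted:
{ (2; —) ×3,  (2; 1) ×4,  (2; 1,1) ×5,  (2; 1,1,3),  (2; 1,2) ×6,  (2; 2),  (2; 2,2),  (3; 1) ×2 }


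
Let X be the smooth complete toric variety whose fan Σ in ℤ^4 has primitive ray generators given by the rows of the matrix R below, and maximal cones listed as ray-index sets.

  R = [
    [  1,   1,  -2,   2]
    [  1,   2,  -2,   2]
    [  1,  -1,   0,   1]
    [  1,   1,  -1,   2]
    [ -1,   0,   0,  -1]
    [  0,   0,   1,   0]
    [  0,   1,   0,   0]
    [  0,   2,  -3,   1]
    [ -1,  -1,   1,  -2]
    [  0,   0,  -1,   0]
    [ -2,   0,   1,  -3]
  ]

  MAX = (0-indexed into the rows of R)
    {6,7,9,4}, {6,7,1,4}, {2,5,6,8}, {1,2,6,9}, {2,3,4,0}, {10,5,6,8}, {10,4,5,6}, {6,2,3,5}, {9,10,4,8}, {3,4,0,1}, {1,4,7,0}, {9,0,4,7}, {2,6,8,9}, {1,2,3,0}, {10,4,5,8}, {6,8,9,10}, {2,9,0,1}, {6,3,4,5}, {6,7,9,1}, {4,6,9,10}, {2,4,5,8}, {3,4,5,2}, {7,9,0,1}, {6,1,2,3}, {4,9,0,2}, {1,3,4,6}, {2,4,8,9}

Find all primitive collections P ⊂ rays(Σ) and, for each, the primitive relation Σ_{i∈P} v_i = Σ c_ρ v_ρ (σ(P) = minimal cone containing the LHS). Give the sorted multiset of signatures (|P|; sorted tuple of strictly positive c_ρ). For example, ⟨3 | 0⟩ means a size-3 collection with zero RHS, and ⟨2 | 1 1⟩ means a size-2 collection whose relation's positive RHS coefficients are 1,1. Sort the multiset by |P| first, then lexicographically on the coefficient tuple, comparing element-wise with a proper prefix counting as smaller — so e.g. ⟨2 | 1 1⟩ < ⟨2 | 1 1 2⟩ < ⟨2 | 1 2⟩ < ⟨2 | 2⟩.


Minimal non-faces — 21 found among 11 rays, 27 max cones:

  P = {3,8}:  v_{3} + v_{8} = 0  so sig = ⟨2 | 0⟩
  P = {5,9}:  v_{5} + v_{9} = 0  so sig = ⟨2 | 0⟩
  P = {0,5}:  v_{0} + v_{5} = v_{3}  so sig = ⟨2 | 1⟩
  P = {0,6}:  v_{0} + v_{6} = v_{1}  so sig = ⟨2 | 1⟩
  P = {0,8}:  v_{0} + v_{8} = v_{9}  so sig = ⟨2 | 1⟩
  P = {2,10}:  v_{2} + v_{10} = v_{8}  so sig = ⟨2 | 1⟩
  P = {3,9}:  v_{3} + v_{9} = v_{0}  so sig = ⟨2 | 1⟩
  P = {1,5}:  v_{1} + v_{5} = v_{3} + v_{6}  so sig = ⟨2 | 1 1⟩
  P = {1,8}:  v_{1} + v_{8} = v_{6} + v_{9}  so sig = ⟨2 | 1 1⟩
  P = {2,7}:  v_{2} + v_{7} = v_{0} + v_{9}  so sig = ⟨2 | 1 1⟩
  P = {3,10}:  v_{3} + v_{10} = v_{4} + v_{6}  so sig = ⟨2 | 1 1⟩
  P = {5,7}:  v_{5} + v_{7} = v_{1} + v_{4}  so sig = ⟨2 | 1 1⟩
  P = {0,10}:  v_{0} + v_{10} = v_{4} + v_{6} + v_{9}  so sig = ⟨2 | 1 1 1⟩
  P = {3,7}:  v_{3} + v_{7} = v_{0} + v_{1} + v_{4}  so sig = ⟨2 | 1 1 1⟩
  P = {1,10}:  v_{1} + v_{10} = v_{4} + 2·v_{6} + v_{9}  so sig = ⟨2 | 1 1 2⟩
  P = {7,8}:  v_{7} + v_{8} = v_{4} + v_{6} + 2·v_{9}  so sig = ⟨2 | 1 1 2⟩
  P = {7,10}:  v_{7} + v_{10} = 2·v_{4} + 2·v_{6} + 2·v_{9}  so sig = ⟨2 | 2 2 2⟩
  P = {2,4,6}:  v_{2} + v_{4} + v_{6} = 0  so sig = ⟨3 | 0⟩
  P = {1,2,4}:  v_{1} + v_{2} + v_{4} = v_{0}  so sig = ⟨3 | 1⟩
  P = {1,4,9}:  v_{1} + v_{4} + v_{9} = v_{7}  so sig = ⟨3 | 1⟩
  P = {4,6,8}:  v_{4} + v_{6} + v_{8} = v_{10}  so sig = ⟨3 | 1⟩

Hence PRS(X_Σ) =
[⟨2 | 0⟩, ⟨2 | 0⟩, ⟨2 | 1⟩, ⟨2 | 1⟩, ⟨2 | 1⟩, ⟨2 | 1⟩, ⟨2 | 1⟩, ⟨2 | 1 1⟩, ⟨2 | 1 1⟩, ⟨2 | 1 1⟩, ⟨2 | 1 1⟩, ⟨2 | 1 1⟩, ⟨2 | 1 1 1⟩, ⟨2 | 1 1 1⟩, ⟨2 | 1 1 2⟩, ⟨2 | 1 1 2⟩, ⟨2 | 2 2 2⟩, ⟨3 | 0⟩, ⟨3 | 1⟩, ⟨3 | 1⟩, ⟨3 | 1⟩]


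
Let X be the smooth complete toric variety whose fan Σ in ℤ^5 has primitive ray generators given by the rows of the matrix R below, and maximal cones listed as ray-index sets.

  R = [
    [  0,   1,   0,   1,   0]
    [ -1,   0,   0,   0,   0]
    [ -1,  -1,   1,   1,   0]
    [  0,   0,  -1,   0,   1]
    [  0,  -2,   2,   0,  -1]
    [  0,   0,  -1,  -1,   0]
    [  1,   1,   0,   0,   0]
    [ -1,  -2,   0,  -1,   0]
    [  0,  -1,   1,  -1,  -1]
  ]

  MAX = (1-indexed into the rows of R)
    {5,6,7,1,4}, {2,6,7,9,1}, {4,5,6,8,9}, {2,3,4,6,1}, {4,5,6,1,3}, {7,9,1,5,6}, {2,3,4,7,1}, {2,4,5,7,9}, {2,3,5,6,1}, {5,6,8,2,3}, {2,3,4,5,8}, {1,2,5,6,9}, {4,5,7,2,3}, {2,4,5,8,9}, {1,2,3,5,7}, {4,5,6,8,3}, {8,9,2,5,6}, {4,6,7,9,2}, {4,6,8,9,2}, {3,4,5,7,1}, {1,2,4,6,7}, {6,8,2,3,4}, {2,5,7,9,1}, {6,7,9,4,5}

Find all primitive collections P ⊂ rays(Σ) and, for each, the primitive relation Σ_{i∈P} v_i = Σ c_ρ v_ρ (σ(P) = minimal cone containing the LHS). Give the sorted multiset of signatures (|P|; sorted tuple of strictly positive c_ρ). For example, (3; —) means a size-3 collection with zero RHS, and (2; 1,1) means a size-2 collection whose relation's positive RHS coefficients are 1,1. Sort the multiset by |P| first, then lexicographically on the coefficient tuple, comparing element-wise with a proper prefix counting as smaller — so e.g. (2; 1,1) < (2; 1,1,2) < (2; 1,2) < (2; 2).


The 8 primitive collections of Σ (r=9, n=5):

  P={1,8}:  v_{1} + v_{8} = v_{3} + v_{6}  ⇒ sig = (2; 1,1)
  P={3,9}:  v_{3} + v_{9} = v_{2} + v_{5}  ⇒ sig = (2; 1,1)
  P={7,8}:  v_{7} + v_{8} = v_{4} + v_{9}  ⇒ sig = (2; 1,1)
  P={1,4,9}:  v_{1} + v_{4} + v_{9} = 0  ⇒ sig = (3; —)
  P={3,6,7}:  v_{3} + v_{6} + v_{7} = 0  ⇒ sig = (3; —)
  P={1,2,4,5}:  v_{1} + v_{2} + v_{4} + v_{5} = v_{3}  ⇒ sig = (4; 1)
  P={2,4,5,6}:  v_{2} + v_{4} + v_{5} + v_{6} = v_{8}  ⇒ sig = (4; 1)
  P={2,5,6,7}:  v_{2} + v_{5} + v_{6} + v_{7} = v_{9}  ⇒ sig = (4; 1)

Hence PRS(X_Σ) =
    |P|=2: 3 collections, coeffs (1,1), (1,1), (1,1)
    |P|=3: 2 collections, coeffs (), ()
    |P|=4: 3 collections, coeffs (1), (1), (1)


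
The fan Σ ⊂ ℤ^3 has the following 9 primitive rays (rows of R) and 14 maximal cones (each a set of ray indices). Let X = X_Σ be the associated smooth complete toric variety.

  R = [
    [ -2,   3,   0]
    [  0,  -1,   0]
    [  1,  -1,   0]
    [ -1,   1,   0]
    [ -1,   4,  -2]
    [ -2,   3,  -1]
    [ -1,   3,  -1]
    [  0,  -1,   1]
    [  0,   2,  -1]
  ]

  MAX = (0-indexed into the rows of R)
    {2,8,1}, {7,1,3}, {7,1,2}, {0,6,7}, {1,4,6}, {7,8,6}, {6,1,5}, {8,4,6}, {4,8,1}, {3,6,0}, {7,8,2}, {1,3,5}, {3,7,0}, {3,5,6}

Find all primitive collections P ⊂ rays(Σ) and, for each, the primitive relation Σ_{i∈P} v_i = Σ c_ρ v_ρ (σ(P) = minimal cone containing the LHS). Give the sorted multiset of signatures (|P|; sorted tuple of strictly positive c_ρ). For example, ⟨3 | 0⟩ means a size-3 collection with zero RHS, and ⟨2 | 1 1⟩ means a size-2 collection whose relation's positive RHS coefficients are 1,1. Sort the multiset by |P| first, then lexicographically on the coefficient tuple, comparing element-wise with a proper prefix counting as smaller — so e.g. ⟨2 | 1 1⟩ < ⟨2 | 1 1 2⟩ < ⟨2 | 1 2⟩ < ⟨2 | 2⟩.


|primitive collections| = 20. Relations:

  P = {2,3}:  v_{2} + v_{3} = 0  →  sig = ⟨2 | 0⟩
  P = {2,6}:  v_{2} + v_{6} = v_{8}  →  sig = ⟨2 | 1⟩
  P = {3,8}:  v_{3} + v_{8} = v_{6}  →  sig = ⟨2 | 1⟩
  P = {4,7}:  v_{4} + v_{7} = v_{6}  →  sig = ⟨2 | 1⟩
  P = {0,2}:  v_{0} + v_{2} = v_{6} + v_{7}  →  sig = ⟨2 | 1 1⟩
  P = {2,5}:  v_{2} + v_{5} = v_{1} + v_{6}  →  sig = ⟨2 | 1 1⟩
  P = {0,4}:  v_{0} + v_{4} = v_{3} + 2·v_{6}  →  sig = ⟨2 | 1 2⟩
  P = {0,8}:  v_{0} + v_{8} = 2·v_{6} + v_{7}  →  sig = ⟨2 | 1 2⟩
  P = {2,4}:  v_{2} + v_{4} = v_{1} + 2·v_{8}  →  sig = ⟨2 | 1 2⟩
  P = {3,4}:  v_{3} + v_{4} = v_{1} + 2·v_{6}  →  sig = ⟨2 | 1 2⟩
  P = {5,8}:  v_{5} + v_{8} = v_{1} + 2·v_{6}  →  sig = ⟨2 | 1 2⟩
  P = {0,5}:  v_{0} + v_{5} = 3·v_{3} + v_{6}  →  sig = ⟨2 | 1 3⟩
  P = {0,1}:  v_{0} + v_{1} = 2·v_{3}  →  sig = ⟨2 | 2⟩
  P = {5,7}:  v_{5} + v_{7} = 2·v_{3}  →  sig = ⟨2 | 2⟩
  P = {4,5}:  v_{4} + v_{5} = 2·v_{1} + 3·v_{6}  →  sig = ⟨2 | 2 3⟩
  P = {1,7,8}:  v_{1} + v_{7} + v_{8} = 0  →  sig = ⟨3 | 0⟩
  P = {1,3,6}:  v_{1} + v_{3} + v_{6} = v_{5}  →  sig = ⟨3 | 1⟩
  P = {1,6,7}:  v_{1} + v_{6} + v_{7} = v_{3}  →  sig = ⟨3 | 1⟩
  P = {1,6,8}:  v_{1} + v_{6} + v_{8} = v_{4}  →  sig = ⟨3 | 1⟩
  P = {3,6,7}:  v_{3} + v_{6} + v_{7} = v_{0}  →  sig = ⟨3 | 1⟩

so the primitive-relation signature multiset is
    ⟨2 | 0⟩
    ⟨2 | 1⟩
    ⟨2 | 1⟩
    ⟨2 | 1⟩
    ⟨2 | 1 1⟩
    ⟨2 | 1 1⟩
    ⟨2 | 1 2⟩
    ⟨2 | 1 2⟩
    ⟨2 | 1 2⟩
    ⟨2 | 1 2⟩
    ⟨2 | 1 2⟩
    ⟨2 | 1 3⟩
    ⟨2 | 2⟩
    ⟨2 | 2⟩
    ⟨2 | 2 3⟩
    ⟨3 | 0⟩
    ⟨3 | 1⟩
    ⟨3 | 1⟩
    ⟨3 | 1⟩
    ⟨3 | 1⟩


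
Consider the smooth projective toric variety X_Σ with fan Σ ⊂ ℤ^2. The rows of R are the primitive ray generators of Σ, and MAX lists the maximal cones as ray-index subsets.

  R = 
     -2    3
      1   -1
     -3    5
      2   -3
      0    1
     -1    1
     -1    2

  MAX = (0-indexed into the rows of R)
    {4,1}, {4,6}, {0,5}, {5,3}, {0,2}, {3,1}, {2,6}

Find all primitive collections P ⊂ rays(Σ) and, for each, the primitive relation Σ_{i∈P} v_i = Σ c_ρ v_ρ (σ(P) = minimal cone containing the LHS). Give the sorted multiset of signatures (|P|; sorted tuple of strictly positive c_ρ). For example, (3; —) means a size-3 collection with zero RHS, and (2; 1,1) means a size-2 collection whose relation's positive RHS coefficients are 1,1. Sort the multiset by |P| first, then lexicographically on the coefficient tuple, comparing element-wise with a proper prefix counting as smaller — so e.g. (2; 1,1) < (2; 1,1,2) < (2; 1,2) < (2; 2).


The 14 primitive collections of Σ (r=7, n=2):

  P={0,3}:  v_{0} + v_{3} = 0 — sig = (2; —)
  P={1,5}:  v_{1} + v_{5} = 0 — sig = (2; —)
  P={0,1}:  v_{0} + v_{1} = v_{6} — sig = (2; 1)
  P={0,6}:  v_{0} + v_{6} = v_{2} — sig = (2; 1)
  P={1,6}:  v_{1} + v_{6} = v_{4} — sig = (2; 1)
  P={2,3}:  v_{2} + v_{3} = v_{6} — sig = (2; 1)
  P={3,6}:  v_{3} + v_{6} = v_{1} — sig = (2; 1)
  P={4,5}:  v_{4} + v_{5} = v_{6} — sig = (2; 1)
  P={5,6}:  v_{5} + v_{6} = v_{0} — sig = (2; 1)
  P={0,4}:  v_{0} + v_{4} = 2·v_{6} — sig = (2; 2)
  P={1,2}:  v_{1} + v_{2} = 2·v_{6} — sig = (2; 2)
  P={2,5}:  v_{2} + v_{5} = 2·v_{0} — sig = (2; 2)
  P={3,4}:  v_{3} + v_{4} = 2·v_{1} — sig = (2; 2)
  P={2,4}:  v_{2} + v_{4} = 3·v_{6} — sig = (2; 3)

Signatures (|P|; sorted positive RHS coefficients), sorted:
    |P|=2: 14 collections, coeffs (), (), (1), (1), (1), (1), (1), (1), (1), (2), (2), (2), (2), (3)


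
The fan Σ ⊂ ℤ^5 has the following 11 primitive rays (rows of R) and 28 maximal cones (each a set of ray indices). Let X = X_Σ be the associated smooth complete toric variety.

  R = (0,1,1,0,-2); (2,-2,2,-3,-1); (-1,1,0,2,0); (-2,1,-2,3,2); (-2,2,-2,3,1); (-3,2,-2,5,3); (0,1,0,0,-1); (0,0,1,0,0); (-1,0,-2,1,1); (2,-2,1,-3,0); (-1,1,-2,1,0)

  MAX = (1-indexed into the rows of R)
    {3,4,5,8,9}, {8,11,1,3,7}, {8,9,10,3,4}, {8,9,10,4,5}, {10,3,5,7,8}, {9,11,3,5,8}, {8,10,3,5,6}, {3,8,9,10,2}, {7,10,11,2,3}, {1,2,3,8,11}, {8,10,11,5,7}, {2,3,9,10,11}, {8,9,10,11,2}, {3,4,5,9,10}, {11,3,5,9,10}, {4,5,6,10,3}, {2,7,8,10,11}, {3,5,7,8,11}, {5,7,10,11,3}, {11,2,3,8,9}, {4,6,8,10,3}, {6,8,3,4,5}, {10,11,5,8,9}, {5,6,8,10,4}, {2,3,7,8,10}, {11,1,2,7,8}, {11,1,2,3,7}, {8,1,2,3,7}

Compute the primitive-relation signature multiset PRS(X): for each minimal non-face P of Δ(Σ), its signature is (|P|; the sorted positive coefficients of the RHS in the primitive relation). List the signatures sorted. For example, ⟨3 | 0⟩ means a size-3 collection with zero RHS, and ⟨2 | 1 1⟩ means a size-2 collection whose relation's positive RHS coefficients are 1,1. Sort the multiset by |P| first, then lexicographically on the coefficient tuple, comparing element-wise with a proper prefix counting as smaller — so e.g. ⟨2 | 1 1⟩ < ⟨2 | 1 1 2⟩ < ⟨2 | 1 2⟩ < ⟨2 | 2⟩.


18 minimal non-faces of Δ(Σ) (on 11 rays):

  P={2,5}:  v_{2} + v_{5} = 0 ; sig = ⟨2 | 0⟩
  P={4,7}:  v_{4} + v_{7} = v_{5} ; sig = ⟨2 | 1⟩
  P={7,9}:  v_{7} + v_{9} = v_{11} ; sig = ⟨2 | 1⟩
  P={1,10}:  v_{1} + v_{10} = v_{2} + v_{7} ; sig = ⟨2 | 1 1⟩
  P={4,11}:  v_{4} + v_{11} = v_{5} + v_{9} ; sig = ⟨2 | 1 1⟩
  P={6,11}:  v_{6} + v_{11} = v_{4} + v_{5} ; sig = ⟨2 | 1 1⟩
  P={1,4}:  v_{1} + v_{4} = v_{3} + v_{8} + v_{11} ; sig = ⟨2 | 1 1 1⟩
  P={1,6}:  v_{1} + v_{6} = v_{3} + v_{5} + v_{8} ; sig = ⟨2 | 1 1 1⟩
  P={1,5}:  v_{1} + v_{5} = v_{3} + v_{7} + v_{8} + v_{11} ; sig = ⟨2 | 1 1 1 1⟩
  P={2,4}:  v_{2} + v_{4} = v_{3} + v_{8} + v_{9} + v_{10} ; sig = ⟨2 | 1 1 1 1⟩
  P={2,6}:  v_{2} + v_{6} = v_{3} + v_{4} + v_{8} + v_{10} ; sig = ⟨2 | 1 1 1 1⟩
  P={1,9}:  v_{1} + v_{9} = v_{2} + v_{3} + v_{8} + 2·v_{11} ; sig = ⟨2 | 1 1 1 2⟩
  P={6,7}:  v_{6} + v_{7} = v_{3} + 2·v_{5} + v_{8} + v_{10} ; sig = ⟨2 | 1 1 1 2⟩
  P={6,9}:  v_{6} + v_{9} = 2·v_{4} ; sig = ⟨2 | 2⟩
  P={3,8,10,11}:  v_{3} + v_{8} + v_{10} + v_{11} = 0 ; sig = ⟨4 | 0⟩
  P={2,3,7,8,11}:  v_{2} + v_{3} + v_{7} + v_{8} + v_{11} = v_{1} ; sig = ⟨5 | 1⟩
  P={3,4,5,8,10}:  v_{3} + v_{4} + v_{5} + v_{8} + v_{10} = v_{6} ; sig = ⟨5 | 1⟩
  P={3,5,8,9,10}:  v_{3} + v_{5} + v_{8} + v_{9} + v_{10} = v_{4} ; sig = ⟨5 | 1⟩

Signatures (|P|; sorted positive RHS coefficients), sorted:
    ⟨2 | 0⟩
    ⟨2 | 1⟩
    ⟨2 | 1⟩
    ⟨2 | 1 1⟩
    ⟨2 | 1 1⟩
    ⟨2 | 1 1⟩
    ⟨2 | 1 1 1⟩
    ⟨2 | 1 1 1⟩
    ⟨2 | 1 1 1 1⟩
    ⟨2 | 1 1 1 1⟩
    ⟨2 | 1 1 1 1⟩
    ⟨2 | 1 1 1 2⟩
    ⟨2 | 1 1 1 2⟩
    ⟨2 | 2⟩
    ⟨4 | 0⟩
    ⟨5 | 1⟩
    ⟨5 | 1⟩
    ⟨5 | 1⟩


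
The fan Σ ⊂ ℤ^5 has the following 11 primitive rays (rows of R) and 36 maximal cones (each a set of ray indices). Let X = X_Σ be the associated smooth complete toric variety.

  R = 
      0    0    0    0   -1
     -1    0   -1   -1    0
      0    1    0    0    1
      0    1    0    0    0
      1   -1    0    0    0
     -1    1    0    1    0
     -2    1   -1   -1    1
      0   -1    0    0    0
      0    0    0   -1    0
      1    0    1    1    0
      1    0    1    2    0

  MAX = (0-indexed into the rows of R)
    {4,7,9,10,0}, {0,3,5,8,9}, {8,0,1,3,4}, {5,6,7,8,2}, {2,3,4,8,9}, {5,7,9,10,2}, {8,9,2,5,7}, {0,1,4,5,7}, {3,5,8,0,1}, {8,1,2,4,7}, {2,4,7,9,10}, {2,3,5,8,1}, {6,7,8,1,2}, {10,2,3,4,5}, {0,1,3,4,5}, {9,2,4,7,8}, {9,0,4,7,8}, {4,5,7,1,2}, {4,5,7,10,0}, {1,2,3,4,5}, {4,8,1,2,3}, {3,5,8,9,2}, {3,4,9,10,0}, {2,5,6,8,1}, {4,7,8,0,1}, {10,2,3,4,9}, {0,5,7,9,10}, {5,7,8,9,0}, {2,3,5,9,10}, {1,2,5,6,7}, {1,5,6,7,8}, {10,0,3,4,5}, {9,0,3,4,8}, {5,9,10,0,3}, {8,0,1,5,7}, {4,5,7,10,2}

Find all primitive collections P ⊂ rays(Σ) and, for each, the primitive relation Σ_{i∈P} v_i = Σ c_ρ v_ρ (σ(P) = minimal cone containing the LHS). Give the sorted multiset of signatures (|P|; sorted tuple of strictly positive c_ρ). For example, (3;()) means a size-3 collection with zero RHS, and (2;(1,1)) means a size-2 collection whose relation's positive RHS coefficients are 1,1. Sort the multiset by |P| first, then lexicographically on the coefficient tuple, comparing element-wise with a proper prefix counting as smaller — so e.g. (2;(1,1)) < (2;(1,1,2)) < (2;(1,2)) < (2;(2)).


13 collections generate NE(X_Σ); each relation:

  • {1,9}:  v_{1} + v_{9} = 0 ; sig = (2;())
  • {3,7}:  v_{3} + v_{7} = 0 ; sig = (2;())
  • {0,2}:  v_{0} + v_{2} = v_{3} ; sig = (2;(1))
  • {8,10}:  v_{8} + v_{10} = v_{9} ; sig = (2;(1))
  • {1,10}:  v_{1} + v_{10} = v_{4} + v_{5} ; sig = (2;(1,1))
  • {0,6}:  v_{0} + v_{6} = v_{1} + v_{5} + v_{8} ; sig = (2;(1,1,1))
  • {4,6}:  v_{4} + v_{6} = v_{1} + v_{2} + v_{7} ; sig = (2;(1,1,1))
  • {6,10}:  v_{6} + v_{10} = v_{2} + v_{5} + v_{7} ; sig = (2;(1,1,1))
  • {3,6}:  v_{3} + v_{6} = v_{1} + v_{2} + v_{5} + v_{8} ; sig = (2;(1,1,1,1))
  • {6,9}:  v_{6} + v_{9} = v_{2} + v_{5} + v_{7} + v_{8} ; sig = (2;(1,1,1,1))
  • {4,5,8}:  v_{4} + v_{5} + v_{8} = 0 ; sig = (3;())
  • {4,5,9}:  v_{4} + v_{5} + v_{9} = v_{10} ; sig = (3;(1))
  • {1,2,5,7,8}:  v_{1} + v_{2} + v_{5} + v_{7} + v_{8} = v_{6} ; sig = (5;(1))

so the primitive-relation signature multiset is
{ (2;()) ×2,  (2;(1)) ×2,  (2;(1,1)),  (2;(1,1,1)) ×3,  (2;(1,1,1,1)) ×2,  (3;()),  (3;(1)),  (5;(1)) }


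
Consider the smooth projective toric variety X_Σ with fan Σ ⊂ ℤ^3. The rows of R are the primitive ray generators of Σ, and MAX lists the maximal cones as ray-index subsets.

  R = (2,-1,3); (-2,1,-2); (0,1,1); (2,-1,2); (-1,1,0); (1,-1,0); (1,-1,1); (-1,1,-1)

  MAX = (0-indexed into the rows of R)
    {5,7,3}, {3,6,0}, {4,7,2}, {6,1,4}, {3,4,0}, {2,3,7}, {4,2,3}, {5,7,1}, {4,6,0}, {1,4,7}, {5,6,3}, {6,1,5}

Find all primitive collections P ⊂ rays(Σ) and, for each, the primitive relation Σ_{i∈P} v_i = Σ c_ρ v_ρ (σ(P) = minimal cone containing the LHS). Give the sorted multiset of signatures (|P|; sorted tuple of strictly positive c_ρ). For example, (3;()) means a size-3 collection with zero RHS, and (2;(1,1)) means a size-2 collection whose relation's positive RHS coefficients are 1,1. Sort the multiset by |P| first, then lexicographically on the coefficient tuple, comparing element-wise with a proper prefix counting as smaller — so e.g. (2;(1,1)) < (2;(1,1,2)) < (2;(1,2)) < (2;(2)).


Δ(Σ) — 8 vertices, 12 min non-faces:

  • {1,3}:  v_{1} + v_{3} = 0  →  sig = (2;())
  • {4,5}:  v_{4} + v_{5} = 0  →  sig = (2;())
  • {6,7}:  v_{6} + v_{7} = 0  →  sig = (2;())
  • {0,1}:  v_{0} + v_{1} = v_{4} + v_{6}  →  sig = (2;(1,1))
  • {0,5}:  v_{0} + v_{5} = v_{3} + v_{6}  →  sig = (2;(1,1))
  • {0,7}:  v_{0} + v_{7} = v_{3} + v_{4}  →  sig = (2;(1,1))
  • {1,2}:  v_{1} + v_{2} = v_{4} + v_{7}  →  sig = (2;(1,1))
  • {2,5}:  v_{2} + v_{5} = v_{3} + v_{7}  →  sig = (2;(1,1))
  • {2,6}:  v_{2} + v_{6} = v_{3} + v_{4}  →  sig = (2;(1,1))
  • {0,2}:  v_{0} + v_{2} = 2·v_{3} + 2·v_{4}  →  sig = (2;(2,2))
  • {3,4,6}:  v_{3} + v_{4} + v_{6} = v_{0}  →  sig = (3;(1))
  • {3,4,7}:  v_{3} + v_{4} + v_{7} = v_{2}  →  sig = (3;(1))

Hence PRS(X_Σ) =
[(2;()), (2;()), (2;()), (2;(1,1)), (2;(1,1)), (2;(1,1)), (2;(1,1)), (2;(1,1)), (2;(1,1)), (2;(2,2)), (3;(1)), (3;(1))]


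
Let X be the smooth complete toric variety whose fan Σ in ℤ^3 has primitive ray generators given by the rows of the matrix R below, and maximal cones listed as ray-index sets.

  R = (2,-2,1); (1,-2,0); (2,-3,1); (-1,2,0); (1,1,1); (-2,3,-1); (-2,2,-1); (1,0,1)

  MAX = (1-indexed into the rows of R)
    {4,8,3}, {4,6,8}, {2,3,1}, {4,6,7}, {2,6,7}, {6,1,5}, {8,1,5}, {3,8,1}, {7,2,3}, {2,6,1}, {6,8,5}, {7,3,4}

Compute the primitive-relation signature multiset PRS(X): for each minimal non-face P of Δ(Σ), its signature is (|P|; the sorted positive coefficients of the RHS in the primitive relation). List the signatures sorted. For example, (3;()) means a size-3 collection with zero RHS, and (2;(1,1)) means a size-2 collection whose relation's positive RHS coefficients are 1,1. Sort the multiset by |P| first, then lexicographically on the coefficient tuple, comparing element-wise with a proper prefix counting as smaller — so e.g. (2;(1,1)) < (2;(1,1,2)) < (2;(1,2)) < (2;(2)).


11 minimal non-faces of Δ(Σ) (on 8 rays):

  P={1,7}:  v_{1} + v_{7} = 0 ; sig = (2;())
  P={2,4}:  v_{2} + v_{4} = 0 ; sig = (2;())
  P={3,6}:  v_{3} + v_{6} = 0 ; sig = (2;())
  P={1,4}:  v_{1} + v_{4} = v_{8} ; sig = (2;(1))
  P={2,8}:  v_{2} + v_{8} = v_{1} ; sig = (2;(1))
  P={7,8}:  v_{7} + v_{8} = v_{4} ; sig = (2;(1))
  P={3,5}:  v_{3} + v_{5} = v_{1} + v_{8} ; sig = (2;(1,1))
  P={5,7}:  v_{5} + v_{7} = v_{6} + v_{8} ; sig = (2;(1,1))
  P={2,5}:  v_{2} + v_{5} = 2·v_{1} + v_{6} ; sig = (2;(1,2))
  P={4,5}:  v_{4} + v_{5} = v_{6} + 2·v_{8} ; sig = (2;(1,2))
  P={1,6,8}:  v_{1} + v_{6} + v_{8} = v_{5} ; sig = (3;(1))

so the primitive-relation signature multiset is
{ (2;()) ×3,  (2;(1)) ×3,  (2;(1,1)) ×2,  (2;(1,2)) ×2,  (3;(1)) }
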